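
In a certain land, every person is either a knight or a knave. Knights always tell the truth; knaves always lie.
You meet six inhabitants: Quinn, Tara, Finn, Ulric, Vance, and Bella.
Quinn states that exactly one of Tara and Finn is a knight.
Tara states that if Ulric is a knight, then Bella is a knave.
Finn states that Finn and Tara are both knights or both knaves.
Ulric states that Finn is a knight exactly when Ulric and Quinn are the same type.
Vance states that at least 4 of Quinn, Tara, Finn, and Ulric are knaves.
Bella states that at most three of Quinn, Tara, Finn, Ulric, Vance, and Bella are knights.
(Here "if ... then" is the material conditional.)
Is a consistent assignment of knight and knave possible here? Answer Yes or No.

No

Checking all 64 assignments, each has at least one speaker whose statement's truth value contradicts their type.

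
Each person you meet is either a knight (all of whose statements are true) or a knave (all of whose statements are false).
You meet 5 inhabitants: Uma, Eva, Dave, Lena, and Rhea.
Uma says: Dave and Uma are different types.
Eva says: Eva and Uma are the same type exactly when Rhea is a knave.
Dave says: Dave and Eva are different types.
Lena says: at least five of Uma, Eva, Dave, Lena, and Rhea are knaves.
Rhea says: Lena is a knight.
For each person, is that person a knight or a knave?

Uma is a knight, Eva is a knave, Dave is a knave, Lena is a knave, and Rhea is a knave.

Uma is a knight, so "Dave and Uma are different types" must be true — and it is.
As a knave, Eva's statement "Eva and Uma are the same type exactly when Rhea is a knave" should be False; it is.
Dave is a knave, so "Dave and Eva are different types" must be False — and it is.
As a knave, Lena's statement "at least five of Uma, Eva, Dave, Lena, and Rhea are knaves" should be False; it is.
As a knave, Rhea's statement "Lena is a knight" should be False; it is.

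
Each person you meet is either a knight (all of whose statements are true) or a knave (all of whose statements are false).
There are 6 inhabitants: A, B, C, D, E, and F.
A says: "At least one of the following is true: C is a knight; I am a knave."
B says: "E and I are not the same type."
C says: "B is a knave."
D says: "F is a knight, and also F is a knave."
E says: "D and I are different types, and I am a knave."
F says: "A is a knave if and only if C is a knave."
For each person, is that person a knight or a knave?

Since A is a knight, "at least one of the following is true: C is a knight; I am a knave" needs to be True, which holds.
Since B is a knave, "E and I are not the same type" needs to be false, which holds.
As a knight, C's statement "B is a knave" should be True; it is.
D is a knave, so "F is a knight, and also F is a knave" must be false — and it is.
E (knave): "D and I are different types, and I am a knave" — false. ✓
F is a knight, and the claim "A is a knave if and only if C is a knave" is indeed True.

A is a knight, B is a knave, C is a knight, D is a knave, E is a knave, and F is a knight.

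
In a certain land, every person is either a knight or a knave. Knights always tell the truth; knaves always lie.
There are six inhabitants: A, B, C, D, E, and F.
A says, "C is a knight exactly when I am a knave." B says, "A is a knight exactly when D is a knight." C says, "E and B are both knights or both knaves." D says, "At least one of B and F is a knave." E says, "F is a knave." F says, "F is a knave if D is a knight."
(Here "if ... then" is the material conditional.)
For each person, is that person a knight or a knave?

A is a knave, B is a knight, C is a knave, D is a knave, E is a knave, and F is a knight.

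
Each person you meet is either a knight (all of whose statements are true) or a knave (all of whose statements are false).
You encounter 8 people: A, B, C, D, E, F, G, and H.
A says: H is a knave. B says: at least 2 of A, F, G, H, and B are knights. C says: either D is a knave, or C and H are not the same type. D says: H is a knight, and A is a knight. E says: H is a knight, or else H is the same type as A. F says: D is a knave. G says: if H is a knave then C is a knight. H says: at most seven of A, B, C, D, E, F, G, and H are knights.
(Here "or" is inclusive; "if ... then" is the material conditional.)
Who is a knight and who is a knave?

Knights: B, C, E, F, G, and H. Knaves: A and D.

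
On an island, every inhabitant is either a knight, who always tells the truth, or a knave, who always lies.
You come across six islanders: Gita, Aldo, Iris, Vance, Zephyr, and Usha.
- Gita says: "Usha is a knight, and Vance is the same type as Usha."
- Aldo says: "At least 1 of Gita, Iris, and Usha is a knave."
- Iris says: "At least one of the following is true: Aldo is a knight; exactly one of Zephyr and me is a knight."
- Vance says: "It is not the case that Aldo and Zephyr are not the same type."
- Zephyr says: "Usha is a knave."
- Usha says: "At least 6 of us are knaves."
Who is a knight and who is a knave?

Gita is a knave, so "Usha is a knight, and Vance is the same type as Usha" must be false — and it is.
Since Aldo is a knight, "at least 1 of Gita, Iris, and Usha is a knave" needs to be True, which holds.
Iris is a knight, so "at least one of the following is true: Aldo is a knight; exactly one of Zephyr and me is a knight" must be True — and it is.
Vance is a knight; "it is not the case that Aldo and Zephyr are not the same type" is True, as required.
As a knight, Zephyr's statement "Usha is a knave" should be True; it is.
As a knave, Usha's statement "at least 6 of us are knaves" should be false; it is.

Gita is a knave, Aldo is a knight, Iris is a knight, Vance is a knight, Zephyr is a knight, and Usha is a knave.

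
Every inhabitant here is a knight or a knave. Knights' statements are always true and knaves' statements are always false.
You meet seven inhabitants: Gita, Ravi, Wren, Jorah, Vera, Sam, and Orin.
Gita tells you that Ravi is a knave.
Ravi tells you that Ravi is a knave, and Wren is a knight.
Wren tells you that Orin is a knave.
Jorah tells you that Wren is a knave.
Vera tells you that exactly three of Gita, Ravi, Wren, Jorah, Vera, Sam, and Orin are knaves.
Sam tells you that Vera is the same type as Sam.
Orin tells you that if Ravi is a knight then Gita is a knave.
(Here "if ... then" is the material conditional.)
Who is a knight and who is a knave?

Gita is a knight, and the claim "Ravi is a knave" is indeed true.
Ravi is a knave, and the claim "Ravi is a knave, and Wren is a knight" is indeed false.
Wren is a knave, so "Orin is a knave" must be false — and it is.
As a knight, Jorah's statement "Wren is a knave" should be true; it is.
Vera is a knight, so "exactly three of Gita, Ravi, Wren, Jorah, Vera, Sam, and Orin are knaves" must be true — and it is.
As a knave, Sam's statement "Vera is the same type as Sam" should be false; it is.
Orin (knight): "if Ravi is a knight then Gita is a knave" — true. ✓

Gita is a knight, Ravi is a knave, Wren is a knave, Jorah is a knight, Vera is a knight, Sam is a knave, and Orin is a knight.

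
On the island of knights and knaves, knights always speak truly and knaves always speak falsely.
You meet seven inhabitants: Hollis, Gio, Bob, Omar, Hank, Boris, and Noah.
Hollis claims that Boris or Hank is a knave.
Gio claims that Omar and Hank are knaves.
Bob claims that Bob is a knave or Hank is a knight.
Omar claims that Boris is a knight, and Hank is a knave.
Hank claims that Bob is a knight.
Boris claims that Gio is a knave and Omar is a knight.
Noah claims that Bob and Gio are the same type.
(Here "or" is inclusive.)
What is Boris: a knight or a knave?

Consistent assignments: {Hollis=knight, Gio=knave, Bob=knight, Omar=knave, Hank=knight, Boris=knave, Noah=knave}
In every consistent assignment, Boris is a knave.

Boris is a knave.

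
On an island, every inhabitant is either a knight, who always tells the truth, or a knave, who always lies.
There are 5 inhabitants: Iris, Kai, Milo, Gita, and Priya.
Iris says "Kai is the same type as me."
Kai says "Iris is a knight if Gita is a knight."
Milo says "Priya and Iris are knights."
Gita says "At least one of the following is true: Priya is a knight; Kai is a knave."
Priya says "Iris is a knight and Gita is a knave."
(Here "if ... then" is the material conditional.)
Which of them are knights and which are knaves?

Iris (knave): "Kai is the same type as me" — false. ✓
Kai is a knight, and the claim "Iris is a knight if Gita is a knight" is indeed true.
Since Milo is a knave, "Priya and Iris are knights" needs to be false, which holds.
Gita (knave): "at least one of the following is true: Priya is a knight; Kai is a knave" — false. ✓
Priya is a knave, so "Iris is a knight and Gita is a knave" must be false — and it is.

Knights: Kai. Knaves: Iris, Milo, Gita, and Priya.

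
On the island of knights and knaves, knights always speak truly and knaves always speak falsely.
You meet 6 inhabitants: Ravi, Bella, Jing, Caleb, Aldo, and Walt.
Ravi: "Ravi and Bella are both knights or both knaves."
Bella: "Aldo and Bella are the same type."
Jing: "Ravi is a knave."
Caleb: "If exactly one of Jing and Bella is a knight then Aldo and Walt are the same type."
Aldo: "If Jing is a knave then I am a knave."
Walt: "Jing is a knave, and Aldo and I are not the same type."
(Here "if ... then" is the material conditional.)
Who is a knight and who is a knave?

Ravi is a knave, Bella is a knight, Jing is a knight, Caleb is a knight, Aldo is a knight, and Walt is a knave.

Ravi is a knave; "Ravi and Bella are both knights or both knaves" is False, as required.
Bella (knight): "Aldo and Bella are the same type" — true. ✓
Jing is a knight; "Ravi is a knave" is true, as required.
As a knight, Caleb's statement "if exactly one of Jing and Bella is a knight then Aldo and Walt are the same type" should be true; it is.
Aldo is a knight, so "if Jing is a knave then I am a knave" must be true — and it is.
Walt is a knave, and the claim "Jing is a knave, and Aldo and I are not the same type" is indeed False.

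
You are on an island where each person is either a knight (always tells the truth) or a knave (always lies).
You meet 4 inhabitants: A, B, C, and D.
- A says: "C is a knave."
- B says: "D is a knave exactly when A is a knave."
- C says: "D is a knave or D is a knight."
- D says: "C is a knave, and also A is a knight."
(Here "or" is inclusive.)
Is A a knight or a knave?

A is a knave.

Consistent assignments: {A=knave, B=knight, C=knight, D=knave}
In every consistent assignment, A is a knave.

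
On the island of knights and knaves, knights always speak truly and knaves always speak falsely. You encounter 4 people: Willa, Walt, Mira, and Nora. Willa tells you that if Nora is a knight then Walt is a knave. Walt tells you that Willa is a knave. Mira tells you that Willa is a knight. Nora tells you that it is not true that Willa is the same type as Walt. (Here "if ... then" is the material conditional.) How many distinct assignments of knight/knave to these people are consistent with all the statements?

2

Consistent assignments:
  Willa=knight, Walt=knave, Mira=knight, Nora=knight
  Willa=knave, Walt=knight, Mira=knave, Nora=knight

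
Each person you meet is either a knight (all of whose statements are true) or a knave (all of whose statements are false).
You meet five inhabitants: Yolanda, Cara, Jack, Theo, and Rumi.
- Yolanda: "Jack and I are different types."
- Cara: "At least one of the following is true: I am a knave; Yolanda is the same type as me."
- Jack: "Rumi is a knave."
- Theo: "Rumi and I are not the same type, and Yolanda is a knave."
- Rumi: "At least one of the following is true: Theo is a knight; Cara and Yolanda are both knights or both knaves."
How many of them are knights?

3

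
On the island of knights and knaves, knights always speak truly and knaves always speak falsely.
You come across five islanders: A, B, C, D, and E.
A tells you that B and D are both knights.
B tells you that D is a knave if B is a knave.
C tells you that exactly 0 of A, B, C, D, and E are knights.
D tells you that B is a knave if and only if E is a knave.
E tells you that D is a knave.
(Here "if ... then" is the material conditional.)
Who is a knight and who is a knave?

Suppose A is a knight. Then A's statement "B and D are both knights" would have to be true. Checking the 16 ways to assign the others, none is consistent with every speaker.
(For instance, with B=knave, C=knave, D=knight, E=knave, A's claim "B and D are both knights" comes out false where it would need to be true.)
So A must be a knave, making "B and D are both knights" false. Taking A=knave, B=knave, C=knave, D=knight, E=knave, each remaining statement checks out:
  B (knave): "D is a knave if B is a knave" — false. ✓
  C (knave): "exactly 0 of A, B, C, D, and E are knights" — false. ✓
  D (knight): "B is a knave if and only if E is a knave" — true. ✓
  E (knave): "D is a knave" — false. ✓
This is the unique consistent assignment.

A is a knave, B is a knave, C is a knave, D is a knight, and E is a knave.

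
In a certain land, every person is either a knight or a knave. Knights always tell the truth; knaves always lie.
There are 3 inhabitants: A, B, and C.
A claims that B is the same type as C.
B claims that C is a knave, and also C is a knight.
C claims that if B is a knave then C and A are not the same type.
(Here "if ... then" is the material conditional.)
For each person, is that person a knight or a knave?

Suppose A is a knight. Then A's statement "B is the same type as C" would have to be true. Checking the 4 ways to assign the others, none is consistent with every speaker.
(For instance, with B=knave, C=knight, A's claim "B is the same type as C" comes out false where it would need to be true.)
So A must be a knave, making "B is the same type as C" false. Taking A=knave, B=knave, C=knight, each remaining statement checks out:
  B (knave): "C is a knave, and also C is a knight" — false. ✓
  C (knight): "if B is a knave then C and A are not the same type" — true. ✓
This is the unique consistent assignment.

A is a knave, B is a knave, and C is a knight.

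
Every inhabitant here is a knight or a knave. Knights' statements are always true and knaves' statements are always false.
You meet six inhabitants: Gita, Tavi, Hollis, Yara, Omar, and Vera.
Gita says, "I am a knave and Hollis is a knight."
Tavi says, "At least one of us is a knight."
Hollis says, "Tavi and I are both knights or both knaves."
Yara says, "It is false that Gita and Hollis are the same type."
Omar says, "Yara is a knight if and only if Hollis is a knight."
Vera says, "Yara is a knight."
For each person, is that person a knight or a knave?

Gita (knave): "I am a knave and Hollis is a knight" — false. ✓
Tavi is a knight, and the claim "at least one of us is a knight" is indeed True.
Hollis is a knave, so "Tavi and I are both knights or both knaves" must be false — and it is.
Since Yara is a knave, "it is false that Gita and Hollis are the same type" needs to be false, which holds.
Omar is a knight, so "Yara is a knight if and only if Hollis is a knight" must be True — and it is.
Vera is a knave, and the claim "Yara is a knight" is indeed false.

Gita is a knave, Tavi is a knight, Hollis is a knave, Yara is a knave, Omar is a knight, and Vera is a knave.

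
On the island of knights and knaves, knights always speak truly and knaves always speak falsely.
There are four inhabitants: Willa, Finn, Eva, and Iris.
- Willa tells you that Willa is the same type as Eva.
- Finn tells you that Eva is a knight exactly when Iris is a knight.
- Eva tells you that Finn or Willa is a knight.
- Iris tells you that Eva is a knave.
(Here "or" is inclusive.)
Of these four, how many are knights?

2

The unique consistent assignment is Willa=knight, Finn=knave, Eva=knight, Iris=knave.
That has 2 knights.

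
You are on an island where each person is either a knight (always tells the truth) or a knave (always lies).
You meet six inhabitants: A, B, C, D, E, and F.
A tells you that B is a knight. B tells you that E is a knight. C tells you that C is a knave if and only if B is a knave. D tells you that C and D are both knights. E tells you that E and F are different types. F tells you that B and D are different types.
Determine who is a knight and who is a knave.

Since A is a knight, "B is a knight" needs to be true, which holds.
Since B is a knight, "E is a knight" needs to be true, which holds.
C (knight): "C is a knave if and only if B is a knave" — true. ✓
D is a knight, and the claim "C and D are both knights" is indeed true.
As a knight, E's statement "E and F are different types" should be true; it is.
F is a knave, and the claim "B and D are different types" is indeed False.

A is a knight, B is a knight, C is a knight, D is a knight, E is a knight, and F is a knave.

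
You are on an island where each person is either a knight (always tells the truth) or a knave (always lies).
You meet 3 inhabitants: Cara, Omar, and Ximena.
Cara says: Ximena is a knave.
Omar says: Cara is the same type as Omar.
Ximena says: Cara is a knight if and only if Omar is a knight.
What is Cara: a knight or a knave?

Cara is a knight.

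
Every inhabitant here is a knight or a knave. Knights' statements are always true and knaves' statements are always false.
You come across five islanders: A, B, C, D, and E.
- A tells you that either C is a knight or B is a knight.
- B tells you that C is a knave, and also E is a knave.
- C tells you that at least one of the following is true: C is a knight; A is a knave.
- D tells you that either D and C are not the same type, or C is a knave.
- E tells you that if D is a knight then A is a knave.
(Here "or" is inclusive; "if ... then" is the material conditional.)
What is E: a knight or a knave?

E is a knave.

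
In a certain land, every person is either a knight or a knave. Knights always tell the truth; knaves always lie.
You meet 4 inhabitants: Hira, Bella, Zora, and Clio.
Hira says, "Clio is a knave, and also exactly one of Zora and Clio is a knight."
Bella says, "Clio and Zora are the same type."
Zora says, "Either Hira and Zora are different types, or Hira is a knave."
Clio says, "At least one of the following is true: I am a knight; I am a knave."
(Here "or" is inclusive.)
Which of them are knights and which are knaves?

Hira is a knave, Bella is a knight, Zora is a knight, and Clio is a knight.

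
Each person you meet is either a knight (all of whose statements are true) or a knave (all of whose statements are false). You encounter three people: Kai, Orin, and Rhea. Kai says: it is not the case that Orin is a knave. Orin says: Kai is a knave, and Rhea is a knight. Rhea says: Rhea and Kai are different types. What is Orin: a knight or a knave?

Consistent assignments: {Kai=knave, Orin=knave, Rhea=knave}
In every consistent assignment, Orin is a knave.

Orin is a knave.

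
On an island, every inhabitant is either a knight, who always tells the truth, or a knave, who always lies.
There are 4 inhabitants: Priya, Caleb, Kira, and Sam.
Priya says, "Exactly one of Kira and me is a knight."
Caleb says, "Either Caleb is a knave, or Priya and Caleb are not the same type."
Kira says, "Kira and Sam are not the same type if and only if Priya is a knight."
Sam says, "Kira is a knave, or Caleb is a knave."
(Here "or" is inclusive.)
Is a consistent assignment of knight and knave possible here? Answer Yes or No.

Yes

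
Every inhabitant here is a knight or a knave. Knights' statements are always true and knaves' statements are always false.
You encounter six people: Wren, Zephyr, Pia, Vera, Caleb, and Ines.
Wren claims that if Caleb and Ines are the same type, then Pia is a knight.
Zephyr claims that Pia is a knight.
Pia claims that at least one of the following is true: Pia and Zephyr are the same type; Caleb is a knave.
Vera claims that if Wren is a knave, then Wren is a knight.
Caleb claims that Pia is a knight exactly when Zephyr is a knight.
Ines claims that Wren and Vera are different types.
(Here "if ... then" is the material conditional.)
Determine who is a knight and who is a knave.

Wren is a knight, Zephyr is a knight, Pia is a knight, Vera is a knight, Caleb is a knight, and Ines is a knave.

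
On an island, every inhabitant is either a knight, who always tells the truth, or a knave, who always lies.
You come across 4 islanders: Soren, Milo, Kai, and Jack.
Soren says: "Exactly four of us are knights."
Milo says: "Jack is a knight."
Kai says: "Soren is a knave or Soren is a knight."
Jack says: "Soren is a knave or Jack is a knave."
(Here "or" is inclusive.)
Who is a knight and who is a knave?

As a knave, Soren's statement "exactly four of us are knights" should be False; it is.
Milo is a knight, so "Jack is a knight" must be True — and it is.
Kai is a knight, and the claim "Soren is a knave or Soren is a knight" is indeed True.
Since Jack is a knight, "Soren is a knave or Jack is a knave" needs to be True, which holds.

Soren is a knave, Milo is a knight, Kai is a knight, and Jack is a knight.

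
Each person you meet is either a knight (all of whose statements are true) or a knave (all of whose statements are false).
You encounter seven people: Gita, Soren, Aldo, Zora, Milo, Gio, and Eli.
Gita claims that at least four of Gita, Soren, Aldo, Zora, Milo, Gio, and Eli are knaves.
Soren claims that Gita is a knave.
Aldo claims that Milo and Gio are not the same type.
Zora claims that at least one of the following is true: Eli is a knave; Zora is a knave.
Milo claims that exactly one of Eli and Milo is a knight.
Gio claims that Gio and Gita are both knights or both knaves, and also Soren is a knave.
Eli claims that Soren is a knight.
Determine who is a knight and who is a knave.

Gita is a knight, Soren is a knave, Aldo is a knave, Zora is a knight, Milo is a knave, Gio is a knave, and Eli is a knave.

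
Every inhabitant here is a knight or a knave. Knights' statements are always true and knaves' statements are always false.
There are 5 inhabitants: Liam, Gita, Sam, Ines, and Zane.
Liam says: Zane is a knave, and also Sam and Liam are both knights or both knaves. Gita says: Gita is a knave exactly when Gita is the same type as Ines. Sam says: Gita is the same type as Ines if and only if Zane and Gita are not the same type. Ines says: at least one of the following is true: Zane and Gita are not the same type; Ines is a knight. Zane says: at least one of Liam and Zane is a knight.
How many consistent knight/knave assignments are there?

3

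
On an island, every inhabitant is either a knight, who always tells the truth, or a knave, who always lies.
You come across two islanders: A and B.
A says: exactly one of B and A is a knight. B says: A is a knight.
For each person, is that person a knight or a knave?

A is a knave, and the claim "exactly one of B and A is a knight" is indeed false.
B (knave): "A is a knight" — false. ✓

A is a knave and B is a knave.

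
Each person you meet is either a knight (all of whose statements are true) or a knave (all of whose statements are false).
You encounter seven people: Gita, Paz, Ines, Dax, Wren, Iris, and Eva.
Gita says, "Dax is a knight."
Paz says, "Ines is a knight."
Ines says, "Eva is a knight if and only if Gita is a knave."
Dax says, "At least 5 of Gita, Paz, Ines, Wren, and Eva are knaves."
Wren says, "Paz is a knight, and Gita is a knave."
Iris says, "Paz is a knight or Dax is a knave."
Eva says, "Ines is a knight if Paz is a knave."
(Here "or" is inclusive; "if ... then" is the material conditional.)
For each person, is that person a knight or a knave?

Gita is a knave, Paz is a knight, Ines is a knight, Dax is a knave, Wren is a knight, Iris is a knight, and Eva is a knight.

Gita is a knave, and the claim "Dax is a knight" is indeed False.
As a knight, Paz's statement "Ines is a knight" should be true; it is.
Ines is a knight, and the claim "Eva is a knight if and only if Gita is a knave" is indeed true.
Dax (knave): "at least 5 of Gita, Paz, Ines, Wren, and Eva are knaves" — False. ✓
Wren is a knight, so "Paz is a knight, and Gita is a knave" must be true — and it is.
Iris (knight): "Paz is a knight or Dax is a knave" — true. ✓
As a knight, Eva's statement "Ines is a knight if Paz is a knave" should be true; it is.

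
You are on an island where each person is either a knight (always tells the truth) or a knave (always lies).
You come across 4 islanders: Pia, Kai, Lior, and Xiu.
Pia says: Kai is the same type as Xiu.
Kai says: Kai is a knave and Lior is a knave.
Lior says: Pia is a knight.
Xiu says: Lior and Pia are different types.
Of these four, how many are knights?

The unique consistent assignment is Pia=knight, Kai=knave, Lior=knight, Xiu=knave.
That has 2 knights.

2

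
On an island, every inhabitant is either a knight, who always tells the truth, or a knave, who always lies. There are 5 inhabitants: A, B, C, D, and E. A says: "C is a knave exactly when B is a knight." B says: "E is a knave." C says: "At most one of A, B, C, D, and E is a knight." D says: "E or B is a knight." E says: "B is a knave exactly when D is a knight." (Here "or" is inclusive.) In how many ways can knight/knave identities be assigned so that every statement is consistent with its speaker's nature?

2

Consistent assignments:
  A=knight, B=knight, C=knave, D=knight, E=knave
  A=knave, B=knave, C=knave, D=knight, E=knight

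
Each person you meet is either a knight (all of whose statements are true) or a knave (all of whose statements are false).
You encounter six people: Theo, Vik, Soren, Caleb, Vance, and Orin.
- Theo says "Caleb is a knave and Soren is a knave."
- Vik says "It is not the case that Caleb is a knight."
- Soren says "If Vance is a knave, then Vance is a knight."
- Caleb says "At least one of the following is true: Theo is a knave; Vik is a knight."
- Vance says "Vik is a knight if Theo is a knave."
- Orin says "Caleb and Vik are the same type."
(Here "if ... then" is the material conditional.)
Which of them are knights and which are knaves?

Theo is a knave, and the claim "Caleb is a knave and Soren is a knave" is indeed False.
As a knave, Vik's statement "it is not the case that Caleb is a knight" should be False; it is.
Soren is a knave, and the claim "if Vance is a knave, then Vance is a knight" is indeed False.
Since Caleb is a knight, "at least one of the following is true: Theo is a knave; Vik is a knight" needs to be true, which holds.
Vance is a knave; "Vik is a knight if Theo is a knave" is False, as required.
Since Orin is a knave, "Caleb and Vik are the same type" needs to be False, which holds.

Theo is a knave, Vik is a knave, Soren is a knave, Caleb is a knight, Vance is a knave, and Orin is a knave.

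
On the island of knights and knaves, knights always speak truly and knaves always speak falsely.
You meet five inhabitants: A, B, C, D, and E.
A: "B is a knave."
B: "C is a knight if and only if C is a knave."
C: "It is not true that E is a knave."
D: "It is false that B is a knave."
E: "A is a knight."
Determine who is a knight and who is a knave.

A (knight): "B is a knave" — true. ✓
B (knave): "C is a knight if and only if C is a knave" — False. ✓
C (knight): "it is not true that E is a knave" — true. ✓
D is a knave, so "it is false that B is a knave" must be False — and it is.
Since E is a knight, "A is a knight" needs to be true, which holds.

A is a knight, B is a knave, C is a knight, D is a knave, and E is a knight.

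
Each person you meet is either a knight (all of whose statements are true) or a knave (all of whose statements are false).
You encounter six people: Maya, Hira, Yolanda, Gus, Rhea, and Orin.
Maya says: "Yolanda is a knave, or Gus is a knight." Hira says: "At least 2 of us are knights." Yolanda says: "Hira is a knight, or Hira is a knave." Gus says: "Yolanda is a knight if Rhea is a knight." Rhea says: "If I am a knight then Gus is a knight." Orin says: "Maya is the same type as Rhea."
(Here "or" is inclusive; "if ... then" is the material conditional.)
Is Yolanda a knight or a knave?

Yolanda is a knight.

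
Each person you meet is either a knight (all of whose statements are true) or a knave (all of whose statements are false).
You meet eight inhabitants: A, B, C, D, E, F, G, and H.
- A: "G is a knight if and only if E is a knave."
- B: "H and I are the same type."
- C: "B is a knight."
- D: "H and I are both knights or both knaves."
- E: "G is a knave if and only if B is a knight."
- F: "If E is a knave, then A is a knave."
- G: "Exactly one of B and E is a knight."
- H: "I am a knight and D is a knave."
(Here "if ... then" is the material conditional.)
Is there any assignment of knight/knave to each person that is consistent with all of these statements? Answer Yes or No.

One consistent assignment: A=knight, B=knight, C=knight, D=knave, E=knight, F=knight, G=knave, H=knight.

Yes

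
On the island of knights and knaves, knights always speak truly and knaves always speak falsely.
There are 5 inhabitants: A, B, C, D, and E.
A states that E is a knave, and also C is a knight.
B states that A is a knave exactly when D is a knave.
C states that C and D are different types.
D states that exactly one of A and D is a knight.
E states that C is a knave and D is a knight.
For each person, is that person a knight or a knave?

Since A is a knave, "E is a knave, and also C is a knight" needs to be False, which holds.
B is a knight, so "A is a knave exactly when D is a knave" must be True — and it is.
C is a knave, and the claim "C and D are different types" is indeed False.
D is a knave, and the claim "exactly one of A and D is a knight" is indeed False.
As a knave, E's statement "C is a knave and D is a knight" should be False; it is.

Knights: B. Knaves: A, C, D, and E.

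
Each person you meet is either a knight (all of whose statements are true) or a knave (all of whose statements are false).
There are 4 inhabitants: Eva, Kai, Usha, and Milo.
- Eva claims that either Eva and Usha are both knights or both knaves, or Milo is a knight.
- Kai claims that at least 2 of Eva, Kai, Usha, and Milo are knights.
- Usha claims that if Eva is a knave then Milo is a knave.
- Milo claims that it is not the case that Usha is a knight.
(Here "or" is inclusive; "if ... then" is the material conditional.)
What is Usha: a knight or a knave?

Usha is a knight.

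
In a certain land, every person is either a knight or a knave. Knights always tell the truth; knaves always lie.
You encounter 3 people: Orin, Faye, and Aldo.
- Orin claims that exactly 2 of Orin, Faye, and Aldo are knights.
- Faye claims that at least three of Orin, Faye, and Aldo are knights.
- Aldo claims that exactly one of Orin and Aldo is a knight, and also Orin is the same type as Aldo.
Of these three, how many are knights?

0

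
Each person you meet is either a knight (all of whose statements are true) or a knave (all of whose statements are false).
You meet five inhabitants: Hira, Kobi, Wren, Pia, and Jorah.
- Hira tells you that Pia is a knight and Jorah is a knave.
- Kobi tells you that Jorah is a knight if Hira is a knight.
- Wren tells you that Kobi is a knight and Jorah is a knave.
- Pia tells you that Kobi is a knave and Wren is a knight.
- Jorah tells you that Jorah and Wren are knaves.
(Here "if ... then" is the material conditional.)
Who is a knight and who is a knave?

Suppose Hira is a knight. Then Hira's statement "Pia is a knight and Jorah is a knave" would have to be true. Checking the 16 ways to assign the others, none is consistent with every speaker.
(For instance, with Kobi=knight, Wren=knight, Pia=knave, Jorah=knave, Hira's claim "Pia is a knight and Jorah is a knave" comes out false where it would need to be true.)
So Hira must be a knave, making "Pia is a knight and Jorah is a knave" false. Taking Hira=knave, Kobi=knight, Wren=knight, Pia=knave, Jorah=knave, each remaining statement checks out:
  Kobi (knight): "Jorah is a knight if Hira is a knight" — true. ✓
  Wren (knight): "Kobi is a knight and Jorah is a knave" — true. ✓
  Pia (knave): "Kobi is a knave and Wren is a knight" — false. ✓
  Jorah (knave): "Jorah and Wren are knaves" — false. ✓
This is the unique consistent assignment.

Hira is a knave, Kobi is a knight, Wren is a knight, Pia is a knave, and Jorah is a knave.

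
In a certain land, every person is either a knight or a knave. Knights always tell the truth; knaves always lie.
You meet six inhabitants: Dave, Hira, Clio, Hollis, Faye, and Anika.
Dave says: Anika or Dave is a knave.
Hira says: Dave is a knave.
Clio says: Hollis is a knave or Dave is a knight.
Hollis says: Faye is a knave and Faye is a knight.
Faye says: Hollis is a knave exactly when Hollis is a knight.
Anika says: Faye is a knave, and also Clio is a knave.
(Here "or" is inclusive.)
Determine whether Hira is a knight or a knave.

Hira is a knave.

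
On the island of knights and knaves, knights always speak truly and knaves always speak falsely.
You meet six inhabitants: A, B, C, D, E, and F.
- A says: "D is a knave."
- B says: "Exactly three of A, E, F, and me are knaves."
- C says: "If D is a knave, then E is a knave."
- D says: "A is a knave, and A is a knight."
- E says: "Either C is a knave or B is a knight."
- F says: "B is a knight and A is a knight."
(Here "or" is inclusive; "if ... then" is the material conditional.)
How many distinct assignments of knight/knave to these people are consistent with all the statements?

1

Consistent assignments:
  A=knight, B=knave, C=knave, D=knave, E=knight, F=knave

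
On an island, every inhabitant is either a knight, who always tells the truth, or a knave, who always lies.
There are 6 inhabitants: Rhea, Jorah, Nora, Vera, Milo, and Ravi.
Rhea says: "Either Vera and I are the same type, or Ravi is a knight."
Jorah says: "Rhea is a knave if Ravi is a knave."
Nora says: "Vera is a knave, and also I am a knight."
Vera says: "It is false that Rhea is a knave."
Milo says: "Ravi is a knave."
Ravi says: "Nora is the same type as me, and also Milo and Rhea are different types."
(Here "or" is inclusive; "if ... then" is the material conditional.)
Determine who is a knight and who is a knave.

Rhea is a knight, Jorah is a knave, Nora is a knave, Vera is a knight, Milo is a knight, and Ravi is a knave.

Rhea is a knight, so "either Vera and I are the same type, or Ravi is a knight" must be True — and it is.
As a knave, Jorah's statement "Rhea is a knave if Ravi is a knave" should be false; it is.
As a knave, Nora's statement "Vera is a knave, and also I am a knight" should be false; it is.
Since Vera is a knight, "it is false that Rhea is a knave" needs to be True, which holds.
Milo (knight): "Ravi is a knave" — True. ✓
Ravi (knave): "Nora is the same type as me, and also Milo and Rhea are different types" — false. ✓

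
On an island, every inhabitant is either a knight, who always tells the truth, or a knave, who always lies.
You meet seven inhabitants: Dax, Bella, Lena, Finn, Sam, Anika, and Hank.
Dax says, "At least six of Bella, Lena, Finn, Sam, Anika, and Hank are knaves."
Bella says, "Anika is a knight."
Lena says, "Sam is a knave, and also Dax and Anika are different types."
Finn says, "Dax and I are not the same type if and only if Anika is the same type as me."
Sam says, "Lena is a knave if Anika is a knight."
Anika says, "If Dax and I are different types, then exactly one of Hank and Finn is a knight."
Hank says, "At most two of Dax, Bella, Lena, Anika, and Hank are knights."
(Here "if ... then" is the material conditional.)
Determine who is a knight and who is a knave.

Dax is a knave, Bella is a knight, Lena is a knight, Finn is a knight, Sam is a knave, Anika is a knight, and Hank is a knave.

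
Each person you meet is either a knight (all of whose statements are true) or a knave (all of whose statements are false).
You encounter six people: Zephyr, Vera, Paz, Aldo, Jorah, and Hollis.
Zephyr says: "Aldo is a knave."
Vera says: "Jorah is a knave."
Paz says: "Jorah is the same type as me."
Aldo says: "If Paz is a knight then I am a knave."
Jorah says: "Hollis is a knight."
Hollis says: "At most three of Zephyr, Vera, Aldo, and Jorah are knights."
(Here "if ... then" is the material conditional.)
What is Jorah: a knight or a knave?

Jorah is a knight.

Consistent assignments: {Zephyr=knave, Vera=knave, Paz=knave, Aldo=knight, Jorah=knight, Hollis=knight}
In every consistent assignment, Jorah is a knight.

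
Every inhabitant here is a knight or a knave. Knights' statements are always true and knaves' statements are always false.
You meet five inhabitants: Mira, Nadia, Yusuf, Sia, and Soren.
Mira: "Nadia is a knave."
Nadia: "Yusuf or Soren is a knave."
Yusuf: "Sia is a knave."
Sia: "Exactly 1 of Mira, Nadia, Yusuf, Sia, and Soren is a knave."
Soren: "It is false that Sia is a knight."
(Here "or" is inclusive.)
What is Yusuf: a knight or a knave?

Yusuf is a knight.

Consistent assignments: {Mira=knight, Nadia=knave, Yusuf=knight, Sia=knave, Soren=knight}
In every consistent assignment, Yusuf is a knight.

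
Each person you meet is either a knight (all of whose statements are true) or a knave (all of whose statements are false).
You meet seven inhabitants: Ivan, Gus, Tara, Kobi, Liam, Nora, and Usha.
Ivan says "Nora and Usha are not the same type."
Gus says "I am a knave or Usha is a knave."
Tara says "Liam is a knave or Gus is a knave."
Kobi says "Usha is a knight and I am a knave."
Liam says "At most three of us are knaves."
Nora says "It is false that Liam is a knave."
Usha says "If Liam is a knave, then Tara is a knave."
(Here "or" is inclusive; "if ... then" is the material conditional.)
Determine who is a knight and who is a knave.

Ivan is a knave, Gus is a knight, Tara is a knight, Kobi is a knave, Liam is a knave, Nora is a knave, and Usha is a knave.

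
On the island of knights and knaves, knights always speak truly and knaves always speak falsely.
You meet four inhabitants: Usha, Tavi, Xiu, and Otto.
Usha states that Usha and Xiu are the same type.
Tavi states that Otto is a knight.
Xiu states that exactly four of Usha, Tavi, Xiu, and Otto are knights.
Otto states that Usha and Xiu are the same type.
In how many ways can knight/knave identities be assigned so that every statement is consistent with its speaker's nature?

Consistent assignments:
  Usha=knight, Tavi=knight, Xiu=knight, Otto=knight

1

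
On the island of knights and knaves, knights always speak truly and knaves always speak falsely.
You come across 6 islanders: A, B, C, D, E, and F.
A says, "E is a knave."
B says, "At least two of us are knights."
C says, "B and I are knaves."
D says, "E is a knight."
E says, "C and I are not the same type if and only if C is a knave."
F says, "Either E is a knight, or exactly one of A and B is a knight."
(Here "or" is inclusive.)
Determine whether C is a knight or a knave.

Consistent assignments: {A=knight, B=knight, C=knave, D=knave, E=knave, F=knave}; {A=knave, B=knight, C=knave, D=knight, E=knight, F=knight}
In every consistent assignment, C is a knave.

C is a knave.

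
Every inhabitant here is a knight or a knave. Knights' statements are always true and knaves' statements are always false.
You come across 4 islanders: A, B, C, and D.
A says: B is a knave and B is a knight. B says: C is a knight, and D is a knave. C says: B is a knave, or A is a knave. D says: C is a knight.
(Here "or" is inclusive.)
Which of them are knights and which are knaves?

As a knave, A's statement "B is a knave and B is a knight" should be false; it is.
As a knave, B's statement "C is a knight, and D is a knave" should be false; it is.
Since C is a knight, "B is a knave, or A is a knave" needs to be true, which holds.
D is a knight; "C is a knight" is true, as required.

Knights: C and D. Knaves: A and B.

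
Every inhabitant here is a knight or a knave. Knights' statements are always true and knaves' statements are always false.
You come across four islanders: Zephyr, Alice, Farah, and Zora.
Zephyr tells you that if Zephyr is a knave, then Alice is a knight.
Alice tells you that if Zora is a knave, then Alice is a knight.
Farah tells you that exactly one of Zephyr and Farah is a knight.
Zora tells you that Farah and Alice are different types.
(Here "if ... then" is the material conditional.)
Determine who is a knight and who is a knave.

Knights: none. Knaves: Zephyr, Alice, Farah, and Zora.

Suppose Zephyr is a knight. Then Zephyr's statement "if Zephyr is a knave, then Alice is a knight" would have to be true. Checking the 8 ways to assign the others, none is consistent with every speaker.
(For instance, with Alice=knave, Farah=knave, Zora=knave, Farah's claim "exactly one of Zephyr and Farah is a knight" comes out true where it would need to be false.)
So Zephyr must be a knave, making "if Zephyr is a knave, then Alice is a knight" false. Taking Zephyr=knave, Alice=knave, Farah=knave, Zora=knave, each remaining statement checks out:
  Alice (knave): "if Zora is a knave, then Alice is a knight" — false. ✓
  Farah (knave): "exactly one of Zephyr and Farah is a knight" — false. ✓
  Zora (knave): "Farah and Alice are different types" — false. ✓
This is the unique consistent assignment.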